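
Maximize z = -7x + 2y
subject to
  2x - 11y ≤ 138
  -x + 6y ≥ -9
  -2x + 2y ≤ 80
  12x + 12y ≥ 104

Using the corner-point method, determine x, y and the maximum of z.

Corner points and z = -7x + 2y:
  (729, 120) → z = -4863
  (61/7, -1/21) → z = -1283/21
  (-47/3, 73/3) → z = 475/3
The feasible region is unbounded (it extends along (11, 2), (1, 1)), but z strictly decreases along every unbounded feasible direction, so there is no improving ray and the maximum is attained at a vertex.

The binding constraints are -2x + 2y = 80 and 12x + 12y = 104.
Solving simultaneously gives x = -47/3, y = 73/3.

x = -47/3, y = 73/3, maximum z = 475/3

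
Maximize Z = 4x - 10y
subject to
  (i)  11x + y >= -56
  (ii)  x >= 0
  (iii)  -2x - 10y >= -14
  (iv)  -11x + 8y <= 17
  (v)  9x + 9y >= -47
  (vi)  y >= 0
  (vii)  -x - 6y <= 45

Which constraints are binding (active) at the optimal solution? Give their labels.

(iii) and (vi)

Extreme points and Z = 4x - 10y:
  (0, 7/5) → Z = -14
  (0, 0) → Z = 0
  (7, 0) → Z = 28

The maximum is at (7, 0). Substituting into each constraint, equality holds for (iii) and (vi); the remaining constraints have slack.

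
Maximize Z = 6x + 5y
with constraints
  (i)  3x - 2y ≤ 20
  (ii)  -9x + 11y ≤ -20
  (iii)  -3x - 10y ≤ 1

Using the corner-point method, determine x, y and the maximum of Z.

x = 12, y = 8, maximum Z = 112

Corner points and Z = 6x + 5y:
  (12, 8) → Z = 112
  (11/2, -7/4) → Z = 97/4
  (63/41, -23/41) → Z = 263/41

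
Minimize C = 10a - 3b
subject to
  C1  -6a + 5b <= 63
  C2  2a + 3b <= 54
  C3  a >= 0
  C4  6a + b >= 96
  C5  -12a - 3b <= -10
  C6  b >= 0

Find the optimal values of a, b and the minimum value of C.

a = 117/8, b = 33/4, minimum C = 243/2

Feasible corners and C = 10a - 3b:
  (117/8, 33/4) → C = 243/2
  (27, 0) → C = 270
  (16, 0) → C = 160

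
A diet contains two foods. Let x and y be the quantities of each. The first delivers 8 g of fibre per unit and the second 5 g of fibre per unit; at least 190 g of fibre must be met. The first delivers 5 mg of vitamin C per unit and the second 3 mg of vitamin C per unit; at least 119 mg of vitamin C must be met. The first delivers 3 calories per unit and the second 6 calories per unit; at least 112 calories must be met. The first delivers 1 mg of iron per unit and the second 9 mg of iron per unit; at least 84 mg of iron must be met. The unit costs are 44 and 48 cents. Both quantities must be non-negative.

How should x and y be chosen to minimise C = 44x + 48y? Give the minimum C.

Feasible corners and C = 44x + 48y:
  (0, 119/3) → C = 1904
  (84, 0) → C = 3696
  (18, 29/3) → C = 1256
  (24, 20/3) → C = 1376
The feasible region is unbounded (it extends along (0, 1), (1, 0)), but C strictly increases along every unbounded feasible direction, so there is no improving ray and the minimum is attained at a vertex.

At the optimal vertex, 5x + 3y = 119 and 3x + 6y = 112.
Solving simultaneously gives x = 18, y = 29/3.

x = 18, y = 29/3, minimum C = 1256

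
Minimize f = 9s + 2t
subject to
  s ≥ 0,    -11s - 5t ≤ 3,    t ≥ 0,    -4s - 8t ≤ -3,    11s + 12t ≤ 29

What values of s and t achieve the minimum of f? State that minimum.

s = 0, t = 3/8, minimum f = 3/4

Vertices and f = 9s + 2t:
  (0, 3/8) → f = 3/4
  (0, 29/12) → f = 29/6
  (3/4, 0) → f = 27/4
  (29/11, 0) → f = 261/11

The binding constraints are s = 0 and -4s - 8t = -3.
Solving simultaneously gives s = 0, t = 3/8.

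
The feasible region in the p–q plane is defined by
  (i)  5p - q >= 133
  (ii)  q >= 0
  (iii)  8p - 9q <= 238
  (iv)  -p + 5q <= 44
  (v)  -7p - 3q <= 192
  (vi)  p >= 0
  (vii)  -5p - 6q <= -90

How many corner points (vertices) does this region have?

4

Of the 21 pairwise boundary intersections, those satisfying every inequality are:
  (133/5, 0)
  (709/24, 353/24)
  (119/4, 0)
  (1586/31, 590/31)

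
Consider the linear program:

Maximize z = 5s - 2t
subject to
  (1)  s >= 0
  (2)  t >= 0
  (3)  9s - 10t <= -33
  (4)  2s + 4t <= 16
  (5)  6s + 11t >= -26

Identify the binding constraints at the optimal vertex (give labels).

(3) and (4)

Corner points and z = 5s - 2t:
  (0, 33/10) → z = -33/5
  (0, 4) → z = -8
  (1/2, 15/4) → z = -5

The maximum is at (1/2, 15/4). Substituting into each constraint, equality holds for (3) and (4); the remaining constraints have slack.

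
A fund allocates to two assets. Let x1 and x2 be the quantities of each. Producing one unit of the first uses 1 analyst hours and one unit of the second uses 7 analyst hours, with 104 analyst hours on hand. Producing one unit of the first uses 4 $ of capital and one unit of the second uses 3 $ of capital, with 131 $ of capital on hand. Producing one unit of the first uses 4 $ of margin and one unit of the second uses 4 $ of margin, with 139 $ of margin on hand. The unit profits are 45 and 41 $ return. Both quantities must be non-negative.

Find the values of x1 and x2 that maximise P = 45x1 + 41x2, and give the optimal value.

x1 = 107/4, x2 = 8, maximum P = 6127/4

Extreme points and P = 45x1 + 41x2:
  (0, 0) → P = 0
  (0, 104/7) → P = 4264/7
  (131/4, 0) → P = 5895/4
  (557/24, 277/24) → P = 18211/12
  (107/4, 8) → P = 6127/4

At the optimal vertex, 4x1 + 3x2 = 131 and 4x1 + 4x2 = 139.
Solving simultaneously gives x1 = 107/4, x2 = 8.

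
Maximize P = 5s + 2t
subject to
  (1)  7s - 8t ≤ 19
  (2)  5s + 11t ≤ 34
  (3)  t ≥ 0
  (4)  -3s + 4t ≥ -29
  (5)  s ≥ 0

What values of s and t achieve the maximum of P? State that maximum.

s = 37/9, t = 11/9, maximum P = 23

Extreme points and P = 5s + 2t:
  (37/9, 11/9) → P = 23
  (19/7, 0) → P = 95/7
  (0, 34/11) → P = 68/11
  (0, 0) → P = 0

The optimum lies where 7s - 8t = 19 and 5s + 11t = 34.
Solving simultaneously gives s = 37/9, t = 11/9.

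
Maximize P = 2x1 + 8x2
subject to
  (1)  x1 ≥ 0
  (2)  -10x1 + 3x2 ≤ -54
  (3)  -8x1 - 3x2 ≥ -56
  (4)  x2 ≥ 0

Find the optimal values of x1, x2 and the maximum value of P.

x1 = 55/9, x2 = 64/27, maximum P = 842/27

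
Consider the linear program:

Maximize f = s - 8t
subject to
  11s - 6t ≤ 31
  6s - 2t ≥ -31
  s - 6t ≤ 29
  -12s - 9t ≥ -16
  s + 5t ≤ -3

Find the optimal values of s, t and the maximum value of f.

Corner points and f = s - 8t:
  (1/5, -24/5) → f = 193/5
  (125/57, -196/171) → f = 1943/171
  (-122/17, -205/34) → f = 698/17
  (-161/32, 13/32) → f = -265/32
  (107/51, -52/51) → f = 523/51

At the optimal vertex, 6s - 2t = -31 and s - 6t = 29.
Solving simultaneously gives s = -122/17, t = -205/34.

s = -122/17, t = -205/34, maximum f = 698/17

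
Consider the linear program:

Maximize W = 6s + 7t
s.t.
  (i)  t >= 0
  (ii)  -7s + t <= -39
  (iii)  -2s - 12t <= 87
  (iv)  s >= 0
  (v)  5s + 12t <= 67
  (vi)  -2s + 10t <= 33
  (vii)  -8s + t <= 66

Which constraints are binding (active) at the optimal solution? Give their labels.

(i) and (v)

Extreme points and W = 6s + 7t:
  (39/7, 0) → W = 234/7
  (67/5, 0) → W = 402/5
  (535/89, 274/89) → W = 5128/89

The maximum is at (67/5, 0). Substituting into each constraint, equality holds for (i) and (v); the remaining constraints have slack.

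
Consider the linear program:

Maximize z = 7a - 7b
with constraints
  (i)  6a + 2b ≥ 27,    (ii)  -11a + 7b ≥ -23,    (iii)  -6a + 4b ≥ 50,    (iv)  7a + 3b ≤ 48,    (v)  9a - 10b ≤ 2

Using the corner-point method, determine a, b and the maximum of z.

a = 2/9, b = 77/6, maximum z = -1589/18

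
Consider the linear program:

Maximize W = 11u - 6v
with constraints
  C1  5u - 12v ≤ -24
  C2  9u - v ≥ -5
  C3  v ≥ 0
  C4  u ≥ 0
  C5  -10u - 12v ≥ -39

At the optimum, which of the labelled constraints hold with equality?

Vertices and W = 11u - 6v:
  (0, 2) → W = -12
  (1, 29/12) → W = -7/2
  (0, 13/4) → W = -39/2

The maximum is at (1, 29/12). Substituting into each constraint, equality holds for C1 and C5; the remaining constraints have slack.

C1 and C5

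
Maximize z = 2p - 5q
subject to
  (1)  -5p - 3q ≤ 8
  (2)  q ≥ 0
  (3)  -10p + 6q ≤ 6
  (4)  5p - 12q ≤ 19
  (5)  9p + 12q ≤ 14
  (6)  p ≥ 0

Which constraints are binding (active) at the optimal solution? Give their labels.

Extreme points and z = 2p - 5q:
  (14/9, 0) → z = 28/9
  (0, 0) → z = 0
  (2/29, 97/87) → z = -473/87
  (0, 1) → z = -5

The maximum is at (14/9, 0). Substituting into each constraint, equality holds for (2) and (5); the remaining constraints have slack.

(2) and (5)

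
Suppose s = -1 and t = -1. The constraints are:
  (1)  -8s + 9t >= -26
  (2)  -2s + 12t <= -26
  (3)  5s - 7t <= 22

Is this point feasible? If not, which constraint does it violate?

not feasible — violates (2)

Constraint (2): -2s + 12t = -10, which is not ≤ -26. All other constraints are satisfied.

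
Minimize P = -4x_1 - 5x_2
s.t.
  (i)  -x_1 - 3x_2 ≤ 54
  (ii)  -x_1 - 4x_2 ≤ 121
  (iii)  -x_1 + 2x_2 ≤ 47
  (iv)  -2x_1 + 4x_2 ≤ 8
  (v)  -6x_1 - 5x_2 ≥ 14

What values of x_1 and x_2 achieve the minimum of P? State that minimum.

The binding constraints are -2x_1 + 4x_2 = 8 and -6x_1 - 5x_2 = 14.
Solving simultaneously gives x_1 = -48/17, x_2 = 10/17.

x_1 = -48/17, x_2 = 10/17, minimum P = 142/17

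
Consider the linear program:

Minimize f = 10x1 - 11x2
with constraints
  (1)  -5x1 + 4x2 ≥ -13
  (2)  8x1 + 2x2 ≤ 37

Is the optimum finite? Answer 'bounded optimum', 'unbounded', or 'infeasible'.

unbounded

From the feasible point (29/7, 27/14), moving in the direction (-2, 8) keeps every constraint satisfied while f decreases without bound.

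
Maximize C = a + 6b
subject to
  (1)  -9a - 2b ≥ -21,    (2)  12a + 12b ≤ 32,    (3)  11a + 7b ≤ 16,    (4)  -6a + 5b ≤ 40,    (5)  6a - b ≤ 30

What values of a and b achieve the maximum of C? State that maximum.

The feasible region is unbounded (it extends along (-5, -6), (-1, -6)), but C strictly decreases along every unbounded feasible direction, so there is no improving ray and the maximum is attained at a vertex.

a = -80/33, b = 56/11, maximum C = 928/33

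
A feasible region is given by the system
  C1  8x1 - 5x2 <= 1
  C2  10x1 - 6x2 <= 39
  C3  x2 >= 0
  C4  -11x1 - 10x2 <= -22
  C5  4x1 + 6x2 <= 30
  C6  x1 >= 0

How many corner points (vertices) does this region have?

4

Pairwise boundary intersections that survive every other constraint:
  (8/9, 11/9)
  (39/17, 59/17)
  (0, 11/5)
  (0, 5)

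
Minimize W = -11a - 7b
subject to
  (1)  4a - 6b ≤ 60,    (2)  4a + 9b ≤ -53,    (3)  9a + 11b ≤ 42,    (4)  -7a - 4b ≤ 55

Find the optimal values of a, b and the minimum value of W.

a = 37/10, b = -113/15, minimum W = 361/30

Feasible corners and W = -11a - 7b:
  (37/10, -113/15) → W = 361/30
  (-45/29, -320/29) → W = 2735/29
  (-283/47, -151/47) → W = 4170/47

The binding constraints are 4a - 6b = 60 and 4a + 9b = -53.
Solving simultaneously gives a = 37/10, b = -113/15.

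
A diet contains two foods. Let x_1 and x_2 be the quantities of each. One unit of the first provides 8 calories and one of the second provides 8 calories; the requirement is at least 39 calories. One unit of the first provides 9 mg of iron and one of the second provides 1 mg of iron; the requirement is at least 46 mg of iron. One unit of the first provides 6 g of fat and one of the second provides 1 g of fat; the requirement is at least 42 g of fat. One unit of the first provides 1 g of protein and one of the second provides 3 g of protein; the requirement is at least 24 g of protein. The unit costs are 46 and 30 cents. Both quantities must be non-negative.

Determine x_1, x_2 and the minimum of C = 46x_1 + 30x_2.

Corner points and C = 46x_1 + 30x_2:
  (0, 46) → C = 1380
  (24, 0) → C = 1104
  (4/3, 34) → C = 3244/3
  (6, 6) → C = 456
The feasible region is unbounded (it extends along (0, 1), (1, 0)), but C strictly increases along every unbounded feasible direction, so there is no improving ray and the minimum is attained at a vertex.

x_1 = 6, x_2 = 6, minimum C = 456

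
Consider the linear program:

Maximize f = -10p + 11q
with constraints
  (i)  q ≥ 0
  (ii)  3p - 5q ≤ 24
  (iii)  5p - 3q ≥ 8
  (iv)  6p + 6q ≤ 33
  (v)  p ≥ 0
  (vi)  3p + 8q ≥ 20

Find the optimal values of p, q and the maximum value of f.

p = 49/16, q = 39/16, maximum f = -61/16

Extreme points and f = -10p + 11q:
  (49/16, 39/16) → f = -61/16
  (124/49, 76/49) → f = -404/49
  (24/5, 7/10) → f = -403/10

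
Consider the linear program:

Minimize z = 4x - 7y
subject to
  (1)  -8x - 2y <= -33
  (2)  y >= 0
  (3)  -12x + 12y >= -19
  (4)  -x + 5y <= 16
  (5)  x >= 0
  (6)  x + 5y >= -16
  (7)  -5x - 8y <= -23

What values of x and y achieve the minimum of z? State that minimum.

Corner points and z = 4x - 7y:
  (217/60, 61/30) → z = 7/30
  (19/6, 23/6) → z = -85/6
  (287/48, 211/48) → z = -329/48

At the optimal vertex, -8x - 2y = -33 and -x + 5y = 16.
Solving simultaneously gives x = 19/6, y = 23/6.

x = 19/6, y = 23/6, minimum z = -85/6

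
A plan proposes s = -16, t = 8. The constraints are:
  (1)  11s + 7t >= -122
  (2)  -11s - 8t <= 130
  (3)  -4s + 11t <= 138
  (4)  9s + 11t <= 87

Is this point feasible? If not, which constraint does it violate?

not feasible — violates (3)

Constraint (3): -4s + 11t = 152, which is not ≤ 138. All other constraints are satisfied.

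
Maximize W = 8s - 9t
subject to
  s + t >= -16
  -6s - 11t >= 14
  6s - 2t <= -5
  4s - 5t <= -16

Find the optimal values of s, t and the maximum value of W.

s = -123/37, t = 20/37, maximum W = -1164/37

Corner points and W = 8s - 9t:
  (-162/5, 82/5) → W = -2034/5
  (-32/3, -16/3) → W = -112/3
  (-123/37, 20/37) → W = -1164/37

At the optimal vertex, -6s - 11t = 14 and 4s - 5t = -16.
Solving simultaneously gives s = -123/37, t = 20/37.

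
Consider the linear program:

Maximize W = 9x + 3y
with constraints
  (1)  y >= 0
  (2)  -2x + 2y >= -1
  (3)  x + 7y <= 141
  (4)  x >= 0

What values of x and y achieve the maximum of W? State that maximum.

x = 289/16, y = 281/16, maximum W = 861/4

Vertices and W = 9x + 3y:
  (1/2, 0) → W = 9/2
  (0, 0) → W = 0
  (289/16, 281/16) → W = 861/4
  (0, 141/7) → W = 423/7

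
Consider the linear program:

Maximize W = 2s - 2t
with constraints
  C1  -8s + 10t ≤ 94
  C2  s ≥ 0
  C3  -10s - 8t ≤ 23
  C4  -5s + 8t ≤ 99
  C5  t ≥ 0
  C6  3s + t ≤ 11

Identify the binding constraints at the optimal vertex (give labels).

Vertices and W = 2s - 2t:
  (0, 47/5) → W = -94/5
  (8/19, 185/19) → W = -354/19
  (0, 0) → W = 0
  (11/3, 0) → W = 22/3

The maximum is at (11/3, 0). Substituting into each constraint, equality holds for C5 and C6; the remaining constraints have slack.

C5 and C6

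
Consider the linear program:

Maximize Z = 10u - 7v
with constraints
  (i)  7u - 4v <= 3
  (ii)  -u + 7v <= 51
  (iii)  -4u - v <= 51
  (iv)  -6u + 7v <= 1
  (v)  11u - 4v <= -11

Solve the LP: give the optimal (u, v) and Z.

u = -201/23, v = -369/23, maximum Z = 573/23

The optimum lies where 7u - 4v = 3 and -4u - v = 51.
Solving simultaneously gives u = -201/23, v = -369/23.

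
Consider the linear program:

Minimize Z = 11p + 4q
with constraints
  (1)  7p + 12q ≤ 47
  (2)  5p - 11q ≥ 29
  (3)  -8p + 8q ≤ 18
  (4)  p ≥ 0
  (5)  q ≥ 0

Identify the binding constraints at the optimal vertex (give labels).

(2) and (5)

Vertices and Z = 11p + 4q:
  (865/137, 32/137) → Z = 9643/137
  (47/7, 0) → Z = 517/7
  (29/5, 0) → Z = 319/5

The minimum is at (29/5, 0). Substituting into each constraint, equality holds for (2) and (5); the remaining constraints have slack.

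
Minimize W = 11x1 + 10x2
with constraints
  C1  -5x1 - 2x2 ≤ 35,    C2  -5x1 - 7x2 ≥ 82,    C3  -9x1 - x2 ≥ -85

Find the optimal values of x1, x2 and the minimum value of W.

At the optimal vertex, -5x1 - 2x2 = 35 and -9x1 - x2 = -85.
Solving simultaneously gives x1 = 205/13, x2 = -740/13.

x1 = 205/13, x2 = -740/13, minimum W = -5145/13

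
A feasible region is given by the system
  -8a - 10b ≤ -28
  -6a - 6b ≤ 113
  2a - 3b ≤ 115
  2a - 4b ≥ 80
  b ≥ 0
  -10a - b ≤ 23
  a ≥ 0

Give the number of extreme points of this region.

The feasible vertices (each the meet of two boundaries and inside every other half-plane) are:
  (110, 35)
  (115/2, 0)
  (40, 0)

3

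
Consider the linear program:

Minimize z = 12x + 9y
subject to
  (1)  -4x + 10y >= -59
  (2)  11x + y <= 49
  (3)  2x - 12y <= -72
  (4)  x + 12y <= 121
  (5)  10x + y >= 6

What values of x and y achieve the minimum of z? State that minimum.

Extreme points and z = 12x + 9y:
  (258/67, 445/67) → z = 7101/67
  (467/131, 1282/131) → z = 17142/131
  (0, 6) → z = 54
  (-7/17, 172/17) → z = 1464/17

x = 0, y = 6, minimum z = 54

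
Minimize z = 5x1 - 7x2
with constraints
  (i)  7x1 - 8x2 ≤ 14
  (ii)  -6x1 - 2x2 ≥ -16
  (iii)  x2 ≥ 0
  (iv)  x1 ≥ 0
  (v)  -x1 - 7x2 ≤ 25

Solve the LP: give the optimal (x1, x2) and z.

x1 = 0, x2 = 8, minimum z = -56

Vertices and z = 5x1 - 7x2:
  (78/31, 14/31) → z = 292/31
  (2, 0) → z = 10
  (0, 8) → z = -56
  (0, 0) → z = 0

The binding constraints are -6x1 - 2x2 = -16 and x1 = 0.
Solving simultaneously gives x1 = 0, x2 = 8.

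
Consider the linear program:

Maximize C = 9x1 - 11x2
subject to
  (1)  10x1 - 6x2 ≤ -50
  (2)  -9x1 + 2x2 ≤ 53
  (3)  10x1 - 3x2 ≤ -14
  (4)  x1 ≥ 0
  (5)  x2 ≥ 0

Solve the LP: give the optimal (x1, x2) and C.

Vertices and C = 9x1 - 11x2:
  (11/5, 12) → C = -561/5
  (0, 25/3) → C = -275/3
  (0, 53/2) → C = -583/2
The feasible region is unbounded (it extends along (3, 10), (2, 9)), but C strictly decreases along every unbounded feasible direction, so there is no improving ray and the maximum is attained at a vertex.

x1 = 0, x2 = 25/3, maximum C = -275/3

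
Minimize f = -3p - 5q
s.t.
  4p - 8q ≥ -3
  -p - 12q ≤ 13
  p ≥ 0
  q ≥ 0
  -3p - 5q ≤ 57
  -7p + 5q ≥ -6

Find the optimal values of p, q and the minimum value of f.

p = 7/4, q = 5/4, minimum f = -23/2

Vertices and f = -3p - 5q:
  (0, 3/8) → f = -15/8
  (7/4, 5/4) → f = -23/2
  (0, 0) → f = 0
  (6/7, 0) → f = -18/7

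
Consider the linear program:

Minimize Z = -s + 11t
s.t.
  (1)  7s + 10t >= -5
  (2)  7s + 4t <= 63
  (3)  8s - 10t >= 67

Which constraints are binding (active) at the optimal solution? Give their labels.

(1) and (2)

Corner points and Z = -s + 11t:
  (325/21, -34/3) → Z = -981/7
  (62/15, -509/150) → Z = -2073/50
  (449/51, 35/102) → Z = -171/34

The minimum is at (325/21, -34/3). Substituting into each constraint, equality holds for (1) and (2); the remaining constraints have slack.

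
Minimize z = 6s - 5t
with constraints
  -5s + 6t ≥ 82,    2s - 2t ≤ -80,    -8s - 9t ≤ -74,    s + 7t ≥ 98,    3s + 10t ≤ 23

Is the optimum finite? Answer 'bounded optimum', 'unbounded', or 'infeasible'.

The boundaries 2s - 2t = -80 and -8s - 9t = -74 meet at (-286/17, 394/17), but that point violates 3s + 10t ≤ 23. Every candidate vertex is excluded by some other constraint, so the feasible region is empty.

infeasible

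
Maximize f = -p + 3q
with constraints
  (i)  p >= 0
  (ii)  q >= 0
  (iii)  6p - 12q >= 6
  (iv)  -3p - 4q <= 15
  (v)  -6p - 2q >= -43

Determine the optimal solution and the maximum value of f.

Vertices and f = -p + 3q:
  (1, 0) → f = -1
  (43/6, 0) → f = -43/6
  (44/7, 37/14) → f = 23/14

At the optimal vertex, 6p - 12q = 6 and -6p - 2q = -43.
Solving simultaneously gives p = 44/7, q = 37/14.

p = 44/7, q = 37/14, maximum f = 23/14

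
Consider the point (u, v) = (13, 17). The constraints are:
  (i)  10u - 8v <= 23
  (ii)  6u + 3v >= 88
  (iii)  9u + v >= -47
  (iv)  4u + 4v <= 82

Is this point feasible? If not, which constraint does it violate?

Constraint (iv): 4u + 4v = 120, which is not ≤ 82. All other constraints are satisfied.

not feasible — violates (iv)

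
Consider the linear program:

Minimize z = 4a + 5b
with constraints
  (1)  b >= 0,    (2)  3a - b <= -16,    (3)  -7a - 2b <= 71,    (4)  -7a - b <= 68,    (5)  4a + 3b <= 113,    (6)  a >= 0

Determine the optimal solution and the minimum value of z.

Corner points and z = 4a + 5b:
  (5, 31) → z = 175
  (0, 16) → z = 80
  (0, 113/3) → z = 565/3

a = 0, b = 16, minimum z = 80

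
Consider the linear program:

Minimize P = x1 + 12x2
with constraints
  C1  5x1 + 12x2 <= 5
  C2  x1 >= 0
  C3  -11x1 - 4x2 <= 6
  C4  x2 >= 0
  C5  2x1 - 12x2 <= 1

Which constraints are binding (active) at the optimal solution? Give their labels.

Vertices and P = x1 + 12x2:
  (0, 5/12) → P = 5
  (6/7, 5/84) → P = 11/7
  (0, 0) → P = 0
  (1/2, 0) → P = 1/2

The minimum is at (0, 0). Substituting into each constraint, equality holds for C2 and C4; the remaining constraints have slack.

C2 and C4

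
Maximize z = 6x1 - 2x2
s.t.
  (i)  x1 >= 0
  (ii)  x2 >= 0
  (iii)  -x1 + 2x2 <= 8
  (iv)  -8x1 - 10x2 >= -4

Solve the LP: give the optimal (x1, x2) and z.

Feasible corners and z = 6x1 - 2x2:
  (0, 0) → z = 0
  (0, 2/5) → z = -4/5
  (1/2, 0) → z = 3

At the optimal vertex, x2 = 0 and -8x1 - 10x2 = -4.
Solving simultaneously gives x1 = 1/2, x2 = 0.

x1 = 1/2, x2 = 0, maximum z = 3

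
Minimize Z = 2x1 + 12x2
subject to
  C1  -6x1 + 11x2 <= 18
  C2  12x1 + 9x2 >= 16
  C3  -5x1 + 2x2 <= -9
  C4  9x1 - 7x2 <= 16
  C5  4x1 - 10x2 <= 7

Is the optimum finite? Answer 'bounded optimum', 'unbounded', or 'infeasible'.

Vertices and Z = 2x1 + 12x2:
  (135/43, 144/43) → Z = 1998/43
  (302/57, 86/19) → Z = 3700/57
  (31/17, 1/17) → Z = 74/17
The feasible region has finitely many vertices and no improving ray; the minimum is 74/17 at (31/17, 1/17).

bounded optimum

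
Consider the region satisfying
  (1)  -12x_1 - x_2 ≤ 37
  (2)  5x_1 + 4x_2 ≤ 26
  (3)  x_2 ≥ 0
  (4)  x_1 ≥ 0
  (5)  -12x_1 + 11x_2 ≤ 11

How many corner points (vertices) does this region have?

4

Intersecting each pair of boundary lines and keeping only the points that satisfy every inequality leaves:
  (26/5, 0)
  (242/103, 367/103)
  (0, 0)
  (0, 1)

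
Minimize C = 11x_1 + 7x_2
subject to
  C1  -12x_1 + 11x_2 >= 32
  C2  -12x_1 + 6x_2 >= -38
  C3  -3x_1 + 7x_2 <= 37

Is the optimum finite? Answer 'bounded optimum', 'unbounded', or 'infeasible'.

From the feasible point (61/17, 116/17), moving in the direction (-11, -12) keeps every constraint satisfied while C decreases without bound.

unbounded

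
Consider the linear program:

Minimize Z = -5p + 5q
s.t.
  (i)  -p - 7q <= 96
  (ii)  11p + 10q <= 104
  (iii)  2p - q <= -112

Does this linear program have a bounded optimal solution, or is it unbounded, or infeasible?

bounded optimum

Corner points and Z = -5p + 5q:
  (-176/3, -16/3) → Z = 800/3
  (-1016/31, 1440/31) → Z = 12280/31
The feasible region has finitely many vertices and no improving ray; the minimum is 800/3 at (-176/3, -16/3).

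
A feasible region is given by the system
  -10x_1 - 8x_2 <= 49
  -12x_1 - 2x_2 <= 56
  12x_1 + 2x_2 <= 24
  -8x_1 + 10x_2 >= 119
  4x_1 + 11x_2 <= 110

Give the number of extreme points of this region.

3

The feasible vertices (each the meet of two boundaries and inside every other half-plane) are:
  (-399/68, 245/34)
  (-209/31, 386/31)
  (-209/128, 339/32)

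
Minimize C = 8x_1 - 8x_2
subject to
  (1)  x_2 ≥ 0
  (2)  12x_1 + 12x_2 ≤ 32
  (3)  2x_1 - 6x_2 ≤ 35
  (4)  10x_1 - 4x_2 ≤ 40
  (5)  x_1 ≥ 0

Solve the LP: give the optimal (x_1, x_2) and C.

Corner points and C = 8x_1 - 8x_2:
  (8/3, 0) → C = 64/3
  (0, 0) → C = 0
  (0, 8/3) → C = -64/3

The binding constraints are 12x_1 + 12x_2 = 32 and x_1 = 0.
Solving simultaneously gives x_1 = 0, x_2 = 8/3.

x_1 = 0, x_2 = 8/3, minimum C = -64/3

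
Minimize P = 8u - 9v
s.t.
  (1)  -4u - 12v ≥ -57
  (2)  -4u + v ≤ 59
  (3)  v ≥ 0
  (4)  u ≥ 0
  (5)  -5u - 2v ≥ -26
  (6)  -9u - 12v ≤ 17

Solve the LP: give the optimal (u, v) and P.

u = 0, v = 19/4, minimum P = -171/4

Vertices and P = 8u - 9v:
  (0, 19/4) → P = -171/4
  (99/26, 181/52) → P = -45/52
  (0, 0) → P = 0
  (26/5, 0) → P = 208/5

The optimum lies where -4u - 12v = -57 and u = 0.
Solving simultaneously gives u = 0, v = 19/4.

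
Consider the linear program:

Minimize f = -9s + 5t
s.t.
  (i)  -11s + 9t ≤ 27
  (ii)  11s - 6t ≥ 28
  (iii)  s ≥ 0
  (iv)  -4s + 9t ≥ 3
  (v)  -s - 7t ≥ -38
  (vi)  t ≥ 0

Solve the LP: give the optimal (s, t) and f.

s = 321/37, t = 155/37, minimum f = -2114/37

Vertices and f = -9s + 5t:
  (18/5, 29/15) → f = -341/15
  (424/83, 390/83) → f = -1866/83
  (321/37, 155/37) → f = -2114/37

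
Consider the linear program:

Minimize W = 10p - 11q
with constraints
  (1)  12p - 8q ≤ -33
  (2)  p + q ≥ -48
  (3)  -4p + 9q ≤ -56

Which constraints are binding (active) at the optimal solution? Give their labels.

Feasible corners and W = 10p - 11q:
  (-417/20, -543/20) → W = 1803/20
  (-745/76, -201/19) → W = 697/38
  (-376/13, -248/13) → W = -1032/13

The minimum is at (-376/13, -248/13). Substituting into each constraint, equality holds for (2) and (3); the remaining constraints have slack.

(2) and (3)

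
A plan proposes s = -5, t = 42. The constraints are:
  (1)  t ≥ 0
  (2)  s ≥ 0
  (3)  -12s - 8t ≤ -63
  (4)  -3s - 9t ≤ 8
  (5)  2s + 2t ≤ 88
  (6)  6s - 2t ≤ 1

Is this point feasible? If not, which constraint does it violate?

Constraint (2): s = -5, which is not ≥ 0. All other constraints are satisfied.

not feasible — violates (2)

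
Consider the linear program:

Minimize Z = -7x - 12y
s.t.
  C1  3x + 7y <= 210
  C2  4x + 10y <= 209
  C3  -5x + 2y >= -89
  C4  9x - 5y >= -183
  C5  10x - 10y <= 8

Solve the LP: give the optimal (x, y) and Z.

Extreme points and Z = -7x - 12y:
  (-157/22, 2613/110) → Z = -2351/10
  (31/2, 147/10) → Z = -2849/10
  (-187/4, -951/20) → Z = 17957/20

x = 31/2, y = 147/10, minimum Z = -2849/10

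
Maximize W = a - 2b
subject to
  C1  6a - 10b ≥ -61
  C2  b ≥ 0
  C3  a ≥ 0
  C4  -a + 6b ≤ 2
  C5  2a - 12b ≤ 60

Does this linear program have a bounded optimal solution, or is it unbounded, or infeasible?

unbounded

From the feasible point (0, 0), moving in the direction (6, 1) keeps every constraint satisfied while W increases without bound.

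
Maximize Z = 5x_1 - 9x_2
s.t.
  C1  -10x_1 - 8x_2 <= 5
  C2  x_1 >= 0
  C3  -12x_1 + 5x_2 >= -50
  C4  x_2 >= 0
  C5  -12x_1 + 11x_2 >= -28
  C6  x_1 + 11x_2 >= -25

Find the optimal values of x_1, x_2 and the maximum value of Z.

x_1 = 7/3, x_2 = 0, maximum Z = 35/3

Extreme points and Z = 5x_1 - 9x_2:
  (0, 0) → Z = 0
  (205/36, 11/3) → Z = -163/36
  (7/3, 0) → Z = 35/3
The feasible region is unbounded (it extends along (0, 1), (5, 12)), but Z strictly decreases along every unbounded feasible direction, so there is no improving ray and the maximum is attained at a vertex.

The optimum lies where x_2 = 0 and -12x_1 + 11x_2 = -28.
Solving simultaneously gives x_1 = 7/3, x_2 = 0.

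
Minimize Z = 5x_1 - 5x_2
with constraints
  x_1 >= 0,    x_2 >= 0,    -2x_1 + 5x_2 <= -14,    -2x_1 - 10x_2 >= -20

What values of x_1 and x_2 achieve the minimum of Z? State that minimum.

x_1 = 7, x_2 = 0, minimum Z = 35

Extreme points and Z = 5x_1 - 5x_2:
  (7, 0) → Z = 35
  (10, 0) → Z = 50
  (8, 2/5) → Z = 38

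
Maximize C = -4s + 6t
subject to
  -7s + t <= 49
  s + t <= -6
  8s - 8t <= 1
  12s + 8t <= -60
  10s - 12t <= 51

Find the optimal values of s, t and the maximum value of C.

s = -55/8, t = 7/8, maximum C = 131/4

Vertices and C = -4s + 6t:
  (-55/8, 7/8) → C = 131/4
  (-131/16, -133/16) → C = -137/8
  (-3, -3) → C = -6
  (-59/20, -123/40) → C = -133/20

At the optimal vertex, -7s + t = 49 and s + t = -6.
Solving simultaneously gives s = -55/8, t = 7/8.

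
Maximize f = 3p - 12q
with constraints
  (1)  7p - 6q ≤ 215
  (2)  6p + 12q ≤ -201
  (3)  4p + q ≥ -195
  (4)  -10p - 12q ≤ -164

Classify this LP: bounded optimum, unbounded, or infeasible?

The boundaries 7p - 6q = 215 and 6p + 12q = -201 meet at (229/20, -899/40), but that point violates -10p - 12q ≤ -164. Every candidate vertex is excluded by some other constraint, so the feasible region is empty.

infeasible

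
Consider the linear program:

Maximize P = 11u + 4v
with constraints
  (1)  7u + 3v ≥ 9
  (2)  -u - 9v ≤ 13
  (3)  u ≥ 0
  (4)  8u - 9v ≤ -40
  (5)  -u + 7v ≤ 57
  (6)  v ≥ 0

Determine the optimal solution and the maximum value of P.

u = 233/47, v = 416/47, maximum P = 4227/47

Vertices and P = 11u + 4v:
  (0, 40/9) → P = 160/9
  (0, 57/7) → P = 228/7
  (233/47, 416/47) → P = 4227/47

The binding constraints are 8u - 9v = -40 and -u + 7v = 57.
Solving simultaneously gives u = 233/47, v = 416/47.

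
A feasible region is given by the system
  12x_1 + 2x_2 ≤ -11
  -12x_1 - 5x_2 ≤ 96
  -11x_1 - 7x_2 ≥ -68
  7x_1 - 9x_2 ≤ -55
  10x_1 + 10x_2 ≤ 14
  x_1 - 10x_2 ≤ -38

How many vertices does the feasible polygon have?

4

Pairwise boundary intersections that survive every other constraint:
  (-103/7, 564/35)
  (-46/5, 72/25)
  (-53/20, 81/20)
  (-208/61, 211/61)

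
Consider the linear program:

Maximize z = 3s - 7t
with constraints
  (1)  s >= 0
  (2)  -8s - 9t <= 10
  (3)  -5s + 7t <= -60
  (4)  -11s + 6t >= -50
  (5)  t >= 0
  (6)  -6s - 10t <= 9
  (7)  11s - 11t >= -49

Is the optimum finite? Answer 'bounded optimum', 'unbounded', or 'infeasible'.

The boundaries s = 0 and t = 0 meet at (0, 0), but that point violates -5s + 7t ≤ -60. Every candidate vertex is excluded by some other constraint, so the feasible region is empty.

infeasible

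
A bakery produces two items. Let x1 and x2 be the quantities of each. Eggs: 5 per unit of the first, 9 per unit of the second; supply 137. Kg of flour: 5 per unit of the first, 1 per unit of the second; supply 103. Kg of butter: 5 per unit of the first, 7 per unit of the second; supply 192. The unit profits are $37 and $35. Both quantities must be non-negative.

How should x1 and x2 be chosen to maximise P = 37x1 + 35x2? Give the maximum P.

x1 = 79/4, x2 = 17/4, maximum P = 1759/2

Vertices and P = 37x1 + 35x2:
  (0, 0) → P = 0
  (0, 137/9) → P = 4795/9
  (103/5, 0) → P = 3811/5
  (79/4, 17/4) → P = 1759/2

The optimum lies where 5x1 + 9x2 = 137 and 5x1 + x2 = 103.
Solving simultaneously gives x1 = 79/4, x2 = 17/4.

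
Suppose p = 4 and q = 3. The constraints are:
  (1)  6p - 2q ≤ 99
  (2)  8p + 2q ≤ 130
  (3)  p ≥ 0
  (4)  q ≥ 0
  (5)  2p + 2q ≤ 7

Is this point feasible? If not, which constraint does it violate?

not feasible — violates (5)

Constraint (5): 2p + 2q = 14, which is not ≤ 7. All other constraints are satisfied.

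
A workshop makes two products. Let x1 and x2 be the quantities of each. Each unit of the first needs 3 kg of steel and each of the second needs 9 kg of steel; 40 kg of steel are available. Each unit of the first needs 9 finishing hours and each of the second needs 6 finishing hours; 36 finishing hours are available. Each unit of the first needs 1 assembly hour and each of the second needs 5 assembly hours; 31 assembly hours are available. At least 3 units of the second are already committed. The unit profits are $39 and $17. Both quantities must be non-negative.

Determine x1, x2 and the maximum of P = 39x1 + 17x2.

Extreme points and P = 39x1 + 17x2:
  (0, 40/9) → P = 680/9
  (0, 3) → P = 51
  (4/3, 4) → P = 120
  (2, 3) → P = 129

The binding constraints are 9x1 + 6x2 = 36 and x2 = 3.
Solving simultaneously gives x1 = 2, x2 = 3.

x1 = 2, x2 = 3, maximum P = 129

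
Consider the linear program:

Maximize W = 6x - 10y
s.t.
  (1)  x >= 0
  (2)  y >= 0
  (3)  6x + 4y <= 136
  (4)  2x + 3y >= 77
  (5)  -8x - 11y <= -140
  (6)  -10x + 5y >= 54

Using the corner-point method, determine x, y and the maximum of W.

Corner points and W = 6x - 10y:
  (0, 34) → W = -340
  (0, 77/3) → W = -770/3
  (232/35, 842/35) → W = -1004/5
  (223/40, 439/20) → W = -3721/20

x = 223/40, y = 439/20, maximum W = -3721/20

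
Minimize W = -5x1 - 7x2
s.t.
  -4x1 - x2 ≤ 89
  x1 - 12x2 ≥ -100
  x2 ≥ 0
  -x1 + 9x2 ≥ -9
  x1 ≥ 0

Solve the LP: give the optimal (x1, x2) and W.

Vertices and W = -5x1 - 7x2:
  (336, 109/3) → W = -5803/3
  (0, 25/3) → W = -175/3
  (9, 0) → W = -45
  (0, 0) → W = 0

The binding constraints are x1 - 12x2 = -100 and -x1 + 9x2 = -9.
Solving simultaneously gives x1 = 336, x2 = 109/3.

x1 = 336, x2 = 109/3, minimum W = -5803/3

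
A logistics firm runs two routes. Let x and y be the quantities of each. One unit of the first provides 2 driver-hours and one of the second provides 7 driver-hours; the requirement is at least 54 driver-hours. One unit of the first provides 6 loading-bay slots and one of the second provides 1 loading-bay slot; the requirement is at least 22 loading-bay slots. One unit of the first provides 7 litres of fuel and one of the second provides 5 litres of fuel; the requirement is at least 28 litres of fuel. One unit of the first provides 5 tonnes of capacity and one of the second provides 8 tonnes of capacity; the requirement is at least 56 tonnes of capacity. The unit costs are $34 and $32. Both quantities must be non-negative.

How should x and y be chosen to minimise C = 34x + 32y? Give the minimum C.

x = 5/2, y = 7, minimum C = 309

Extreme points and C = 34x + 32y:
  (0, 22) → C = 704
  (27, 0) → C = 918
  (5/2, 7) → C = 309
The feasible region is unbounded (it extends along (0, 1), (1, 0)), but C strictly increases along every unbounded feasible direction, so there is no improving ray and the minimum is attained at a vertex.

The optimum lies where 2x + 7y = 54 and 6x + y = 22.
Solving simultaneously gives x = 5/2, y = 7.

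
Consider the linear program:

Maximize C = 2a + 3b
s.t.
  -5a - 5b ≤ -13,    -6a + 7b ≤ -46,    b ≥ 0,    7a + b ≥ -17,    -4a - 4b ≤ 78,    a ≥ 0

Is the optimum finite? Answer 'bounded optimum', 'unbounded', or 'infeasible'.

From the feasible point (23/3, 0), moving in the direction (7, 6) keeps every constraint satisfied while C increases without bound.

unbounded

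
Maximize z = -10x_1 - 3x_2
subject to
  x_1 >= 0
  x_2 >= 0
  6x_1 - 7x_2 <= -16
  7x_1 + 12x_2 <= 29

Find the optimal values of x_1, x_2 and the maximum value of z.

x_1 = 0, x_2 = 16/7, maximum z = -48/7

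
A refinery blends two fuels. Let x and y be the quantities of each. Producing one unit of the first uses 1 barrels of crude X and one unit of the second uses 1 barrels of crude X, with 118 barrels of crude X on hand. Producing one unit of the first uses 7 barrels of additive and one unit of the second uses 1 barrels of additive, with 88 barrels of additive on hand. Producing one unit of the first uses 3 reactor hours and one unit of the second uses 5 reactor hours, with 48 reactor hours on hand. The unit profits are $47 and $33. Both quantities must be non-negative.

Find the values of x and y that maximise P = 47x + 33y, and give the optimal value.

Extreme points and P = 47x + 33y:
  (0, 0) → P = 0
  (0, 48/5) → P = 1584/5
  (88/7, 0) → P = 4136/7
  (49/4, 9/4) → P = 650

The optimum lies where 7x + y = 88 and 3x + 5y = 48.
Solving simultaneously gives x = 49/4, y = 9/4.

x = 49/4, y = 9/4, maximum P = 650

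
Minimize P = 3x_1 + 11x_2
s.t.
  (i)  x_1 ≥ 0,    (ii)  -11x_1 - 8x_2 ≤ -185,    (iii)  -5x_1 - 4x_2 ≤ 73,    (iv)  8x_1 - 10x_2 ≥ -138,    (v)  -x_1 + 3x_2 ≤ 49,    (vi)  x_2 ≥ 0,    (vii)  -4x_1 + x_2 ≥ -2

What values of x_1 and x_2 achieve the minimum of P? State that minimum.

x_1 = 201/43, x_2 = 718/43, minimum P = 8501/43

Corner points and P = 3x_1 + 11x_2:
  (373/87, 1499/87) → P = 17608/87
  (201/43, 718/43) → P = 8501/43
  (79/16, 71/4) → P = 3361/16

The optimum lies where -11x_1 - 8x_2 = -185 and -4x_1 + x_2 = -2.
Solving simultaneously gives x_1 = 201/43, x_2 = 718/43.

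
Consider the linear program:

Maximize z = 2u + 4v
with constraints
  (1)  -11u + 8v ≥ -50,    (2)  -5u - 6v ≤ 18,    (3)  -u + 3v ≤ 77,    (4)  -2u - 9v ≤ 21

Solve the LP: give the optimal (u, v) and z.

Extreme points and z = 2u + 4v:
  (766/25, 897/25) → z = 1024/5
  (282/115, -331/115) → z = -152/23
  (-172/7, 367/21) → z = 436/21
  (-12/11, -23/11) → z = -116/11

u = 766/25, v = 897/25, maximum z = 1024/5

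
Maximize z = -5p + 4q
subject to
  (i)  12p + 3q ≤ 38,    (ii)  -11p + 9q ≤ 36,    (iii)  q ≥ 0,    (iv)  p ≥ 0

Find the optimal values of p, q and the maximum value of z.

p = 0, q = 4, maximum z = 16

Extreme points and z = -5p + 4q:
  (78/47, 850/141) → z = 2230/141
  (19/6, 0) → z = -95/6
  (0, 4) → z = 16
  (0, 0) → z = 0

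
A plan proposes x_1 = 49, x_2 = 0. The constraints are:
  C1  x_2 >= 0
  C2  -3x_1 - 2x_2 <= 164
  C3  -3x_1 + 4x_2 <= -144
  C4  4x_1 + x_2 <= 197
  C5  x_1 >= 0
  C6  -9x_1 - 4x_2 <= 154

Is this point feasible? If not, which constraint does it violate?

feasible

C1: 0 ≥ 0 ✓
C2: -147 ≤ 164 ✓
C3: -147 ≤ -144 ✓
C4: 196 ≤ 197 ✓
C5: 49 ≥ 0 ✓
C6: -441 ≤ 154 ✓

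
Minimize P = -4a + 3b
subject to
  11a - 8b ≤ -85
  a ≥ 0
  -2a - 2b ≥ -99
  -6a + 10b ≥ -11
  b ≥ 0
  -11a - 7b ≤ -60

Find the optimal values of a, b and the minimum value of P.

At the optimal vertex, 11a - 8b = -85 and a = 0.
Solving simultaneously gives a = 0, b = 85/8.

a = 0, b = 85/8, minimum P = 255/8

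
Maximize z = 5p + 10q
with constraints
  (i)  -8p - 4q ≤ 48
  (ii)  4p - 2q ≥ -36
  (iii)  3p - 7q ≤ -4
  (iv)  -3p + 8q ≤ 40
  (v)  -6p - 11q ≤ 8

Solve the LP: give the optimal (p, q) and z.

p = 248/3, q = 36, maximum z = 2320/3

Vertices and z = 5p + 10q:
  (248/3, 36) → z = 2320/3
  (-4/3, 0) → z = -20/3
  (-56/9, 8/3) → z = -40/9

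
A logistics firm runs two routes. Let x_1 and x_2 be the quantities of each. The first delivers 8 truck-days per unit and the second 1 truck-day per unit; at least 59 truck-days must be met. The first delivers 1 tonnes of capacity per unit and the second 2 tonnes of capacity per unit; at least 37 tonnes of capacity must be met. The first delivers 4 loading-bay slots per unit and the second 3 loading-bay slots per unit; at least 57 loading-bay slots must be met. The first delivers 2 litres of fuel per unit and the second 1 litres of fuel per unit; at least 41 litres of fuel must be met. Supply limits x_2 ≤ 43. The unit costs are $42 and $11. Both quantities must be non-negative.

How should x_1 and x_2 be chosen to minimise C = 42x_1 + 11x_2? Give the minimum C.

Feasible corners and C = 42x_1 + 11x_2:
  (37, 0) → C = 1554
  (3, 35) → C = 511
  (2, 43) → C = 557
  (15, 11) → C = 751
The feasible region is unbounded (it extends along (1, 0)), but C strictly increases along every unbounded feasible direction, so there is no improving ray and the minimum is attained at a vertex.

The binding constraints are 8x_1 + x_2 = 59 and 2x_1 + x_2 = 41.
Solving simultaneously gives x_1 = 3, x_2 = 35.

x_1 = 3, x_2 = 35, minimum C = 511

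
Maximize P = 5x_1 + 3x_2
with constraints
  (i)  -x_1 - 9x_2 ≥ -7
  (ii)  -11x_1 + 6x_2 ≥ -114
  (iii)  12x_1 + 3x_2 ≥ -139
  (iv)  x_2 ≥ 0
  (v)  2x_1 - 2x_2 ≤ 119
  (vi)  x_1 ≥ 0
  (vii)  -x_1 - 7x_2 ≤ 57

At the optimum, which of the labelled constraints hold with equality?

(i) and (iv)

Extreme points and P = 5x_1 + 3x_2:
  (7, 0) → P = 35
  (0, 7/9) → P = 7/3
  (0, 0) → P = 0

The maximum is at (7, 0). Substituting into each constraint, equality holds for (i) and (iv); the remaining constraints have slack.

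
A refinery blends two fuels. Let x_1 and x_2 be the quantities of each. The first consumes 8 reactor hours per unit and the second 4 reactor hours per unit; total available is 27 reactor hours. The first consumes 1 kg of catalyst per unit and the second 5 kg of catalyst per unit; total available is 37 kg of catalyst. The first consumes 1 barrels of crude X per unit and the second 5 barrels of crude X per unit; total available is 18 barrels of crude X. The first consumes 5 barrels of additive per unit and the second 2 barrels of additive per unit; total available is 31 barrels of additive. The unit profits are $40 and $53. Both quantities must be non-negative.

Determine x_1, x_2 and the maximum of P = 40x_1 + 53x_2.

x_1 = 7/4, x_2 = 13/4, maximum P = 969/4

Feasible corners and P = 40x_1 + 53x_2:
  (0, 0) → P = 0
  (0, 18/5) → P = 954/5
  (27/8, 0) → P = 135
  (7/4, 13/4) → P = 969/4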